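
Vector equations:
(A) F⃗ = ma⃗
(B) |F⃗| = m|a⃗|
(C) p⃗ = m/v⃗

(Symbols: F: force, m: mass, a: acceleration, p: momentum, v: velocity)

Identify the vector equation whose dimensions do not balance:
(C) p⃗ = m/v⃗

(A) F⃗ = ma⃗: LHS [L M T^-2], RHS [L M T^-2] ✓ — Force and acceleration are vectors, mass is a scalar
(B) |F⃗| = m|a⃗|: LHS [L M T^-2], RHS [L M T^-2] ✓ — magnitudes of vectors are scalars
(C) p⃗ = m/v⃗: LHS [L M T^-1], RHS [L^-1 M T] ✗ — momentum is mass times velocity; should be mv⃗ (and division by a vector is undefined)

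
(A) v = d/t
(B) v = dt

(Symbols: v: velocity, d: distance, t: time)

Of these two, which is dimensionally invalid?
(B)

(A) v = d/t: LHS [L T^-1], RHS [L T^-1] ✓
(B) v = dt: LHS [L T^-1], RHS [L T] ✗

Expression (B) v = dt is dimensionally incorrect.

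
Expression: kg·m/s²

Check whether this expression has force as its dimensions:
Yes

The expression kg·m/s² has dimensions [L M T^-2], which is exactly force [L M T^-2].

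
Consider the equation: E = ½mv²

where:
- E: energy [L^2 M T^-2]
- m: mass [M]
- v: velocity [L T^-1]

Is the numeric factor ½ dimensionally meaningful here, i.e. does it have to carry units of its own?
No

E has dimensions [L^2 M T^-2] and mv² already has dimensions [L^2 M T^-2], so the equation balances without ½ contributing any dimensions. ½ is a pure (dimensionless) number; changing or removing it would not affect dimensional consistency.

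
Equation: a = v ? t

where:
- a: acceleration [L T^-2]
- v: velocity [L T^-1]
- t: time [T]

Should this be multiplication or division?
division (÷): a = v ÷ t

a [L T^-2]; v [L T^-1]; t [T].
v × t → [L] ✗
v ÷ t → [L T^-2] ✓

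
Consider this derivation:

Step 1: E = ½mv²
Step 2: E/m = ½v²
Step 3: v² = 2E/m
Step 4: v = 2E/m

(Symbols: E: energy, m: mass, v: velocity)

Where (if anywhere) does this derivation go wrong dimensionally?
Step 4

Step 1: E = ½mv² → LHS [L^2 M T^-2], RHS [L^2 M T^-2] ✓
Step 2: E/m = ½v² → LHS [L^2 T^-2], RHS [L^2 T^-2] ✓
Step 3: v² = 2E/m → LHS [L^2 T^-2], RHS [L^2 T^-2] ✓
Step 4: v = 2E/m → LHS [L T^-1], RHS [L^2 T^-2] ✗

The first dimensional inconsistency appears in step 4: v = 2E/m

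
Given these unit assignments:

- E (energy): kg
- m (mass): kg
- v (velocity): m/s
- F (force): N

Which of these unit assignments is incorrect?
E

The variable E (energy) should have units J, not kg.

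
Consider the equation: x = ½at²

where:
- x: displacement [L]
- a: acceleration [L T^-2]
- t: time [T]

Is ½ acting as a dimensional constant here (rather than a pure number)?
No

x has dimensions [L] and at² already has dimensions [L], so the equation balances without ½ contributing any dimensions. ½ is a pure (dimensionless) number; changing or removing it would not affect dimensional consistency.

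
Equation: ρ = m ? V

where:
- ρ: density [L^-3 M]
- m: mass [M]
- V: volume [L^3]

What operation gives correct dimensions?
division (÷): ρ = m ÷ V

ρ [L^-3 M]; m [M]; V [L^3].
m × V → [L^3 M] ✗
m ÷ V → [L^-3 M] ✓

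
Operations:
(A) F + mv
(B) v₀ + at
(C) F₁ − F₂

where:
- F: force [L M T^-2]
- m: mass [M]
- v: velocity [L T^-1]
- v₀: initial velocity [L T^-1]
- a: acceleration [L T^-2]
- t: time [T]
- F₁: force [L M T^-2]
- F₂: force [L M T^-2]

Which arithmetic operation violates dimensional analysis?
(A) F + mv

(A) F + mv: F [L M T^-2] and mv [L M T^-1] — different dimensions cannot be added/subtracted ✗
(B) v₀ + at: v₀ [L T^-1] and at [L T^-1] — same dimensions ✓
(C) F₁ − F₂: F₁ [L M T^-2] and F₂ [L M T^-2] — same dimensions ✓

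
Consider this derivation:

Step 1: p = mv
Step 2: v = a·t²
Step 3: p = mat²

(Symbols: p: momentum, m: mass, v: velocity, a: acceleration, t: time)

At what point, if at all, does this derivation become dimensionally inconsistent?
Step 2

Step 1: p = mv → LHS [L M T^-1], RHS [L M T^-1] ✓
Step 2: v = a·t² → LHS [L T^-1], RHS [L] ✗

The first dimensional inconsistency appears in step 2: v = a·t²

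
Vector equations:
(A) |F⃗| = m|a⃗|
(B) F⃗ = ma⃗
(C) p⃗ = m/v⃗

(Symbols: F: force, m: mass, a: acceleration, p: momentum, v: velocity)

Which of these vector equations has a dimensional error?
(C) p⃗ = m/v⃗

(A) |F⃗| = m|a⃗|: LHS [L M T^-2], RHS [L M T^-2] ✓ — magnitudes of vectors are scalars
(B) F⃗ = ma⃗: LHS [L M T^-2], RHS [L M T^-2] ✓ — Force and acceleration are vectors, mass is a scalar
(C) p⃗ = m/v⃗: LHS [L M T^-1], RHS [L^-1 M T] ✗ — momentum is mass times velocity; should be mv⃗ (and division by a vector is undefined)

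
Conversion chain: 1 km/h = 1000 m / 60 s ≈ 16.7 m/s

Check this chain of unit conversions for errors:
The chain is incorrect (it contains an error).

Incorrect: 1 h = 3600 s, not 60 s (1 km/h ≈ 0.278 m/s)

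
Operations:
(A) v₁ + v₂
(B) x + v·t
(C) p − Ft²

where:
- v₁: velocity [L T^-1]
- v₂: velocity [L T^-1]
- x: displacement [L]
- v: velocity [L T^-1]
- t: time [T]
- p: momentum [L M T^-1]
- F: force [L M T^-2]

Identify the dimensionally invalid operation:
(C) p − Ft²

(A) v₁ + v₂: v₁ [L T^-1] and v₂ [L T^-1] — same dimensions ✓
(B) x + v·t: x [L] and v·t [L] — same dimensions ✓
(C) p − Ft²: p [L M T^-1] and Ft² [L M] — different dimensions cannot be added/subtracted ✗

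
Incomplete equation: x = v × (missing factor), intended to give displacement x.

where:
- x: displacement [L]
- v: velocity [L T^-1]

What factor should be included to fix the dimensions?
t (time), dimensions [T]

x has dimensions [L] and v has dimensions [L T^-1].
The missing factor must have dimensions [L] / [L T^-1] = [T], i.e. time (t).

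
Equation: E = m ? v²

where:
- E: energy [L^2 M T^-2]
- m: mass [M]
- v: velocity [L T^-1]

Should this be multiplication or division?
multiplication (×): E = m × v²

E [L^2 M T^-2]; m [M]; v² [L^2 T^-2].
m × v² → [L^2 M T^-2] ✓
m ÷ v² → [L^-2 M T^2] ✗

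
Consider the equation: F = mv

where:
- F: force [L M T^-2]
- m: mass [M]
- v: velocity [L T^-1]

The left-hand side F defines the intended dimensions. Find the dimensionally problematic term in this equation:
The right-hand side term mv

F has dimensions [L M T^-2], but mv has dimensions [L M T^-1], so the term mv is dimensionally wrong for F.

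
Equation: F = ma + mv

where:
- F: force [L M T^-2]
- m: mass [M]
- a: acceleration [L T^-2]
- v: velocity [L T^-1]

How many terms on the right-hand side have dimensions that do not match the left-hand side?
1

LHS F: [L M T^-2]
- ma: [L M T^-2] ✓
- mv: [L M T^-1] ✗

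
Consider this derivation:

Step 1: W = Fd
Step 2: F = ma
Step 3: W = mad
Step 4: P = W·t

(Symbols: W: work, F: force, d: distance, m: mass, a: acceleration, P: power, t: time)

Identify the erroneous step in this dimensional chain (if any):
Step 4

Step 1: W = Fd → LHS [L^2 M T^-2], RHS [L^2 M T^-2] ✓
Step 2: F = ma → LHS [L M T^-2], RHS [L M T^-2] ✓
Step 3: W = mad → LHS [L^2 M T^-2], RHS [L^2 M T^-2] ✓
Step 4: P = W·t → LHS [L^2 M T^-3], RHS [L^2 M T^-1] ✗

The first dimensional inconsistency appears in step 4: P = W·t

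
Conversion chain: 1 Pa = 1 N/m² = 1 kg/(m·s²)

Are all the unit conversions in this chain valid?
The chain is correct (no errors).

Correct: Pascal is Newton per square meter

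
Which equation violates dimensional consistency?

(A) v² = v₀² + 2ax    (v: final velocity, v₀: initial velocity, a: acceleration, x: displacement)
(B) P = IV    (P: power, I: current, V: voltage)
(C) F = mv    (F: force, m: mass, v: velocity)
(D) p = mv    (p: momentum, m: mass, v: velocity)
(C) F = mv

The equation (C) F = mv is dimensionally incorrect.

LHS (F): [L M T^-2]
RHS (mv): [L M T^-1] ✗

The dimensions do not match. The other three equations balance.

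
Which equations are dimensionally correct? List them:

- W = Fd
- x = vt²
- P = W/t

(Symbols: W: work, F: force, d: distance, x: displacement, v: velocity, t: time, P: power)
Dimensionally correct: W = Fd, P = W/t
Dimensionally incorrect: x = vt²
Ordered (correct first, then incorrect): W = Fd, P = W/t, x = vt²

- W = Fd: LHS [L^2 M T^-2], RHS [L^2 M T^-2] → correct ✓
- x = vt²: LHS [L], RHS [L T] → incorrect ✗
- P = W/t: LHS [L^2 M T^-3], RHS [L^2 M T^-3] → correct ✓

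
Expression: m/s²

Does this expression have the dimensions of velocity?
No

The expression m/s² has dimensions [L T^-2], but velocity has dimensions [L T^-1].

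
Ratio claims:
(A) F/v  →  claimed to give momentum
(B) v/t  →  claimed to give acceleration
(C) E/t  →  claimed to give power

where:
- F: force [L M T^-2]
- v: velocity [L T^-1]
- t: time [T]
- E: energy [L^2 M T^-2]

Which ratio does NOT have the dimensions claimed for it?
(A) F/v does not give momentum

(A) F/v: [M T^-1] ≠ momentum [L M T^-1] ✗
(B) v/t: [L T^-2] = acceleration [L T^-2] ✓
(C) E/t: [L^2 M T^-3] = power [L^2 M T^-3] ✓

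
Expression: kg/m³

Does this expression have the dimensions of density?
Yes

The expression kg/m³ has dimensions [L^-3 M], which is exactly density [L^-3 M].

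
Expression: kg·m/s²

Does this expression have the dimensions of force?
Yes

The expression kg·m/s² has dimensions [L M T^-2], which is exactly force [L M T^-2].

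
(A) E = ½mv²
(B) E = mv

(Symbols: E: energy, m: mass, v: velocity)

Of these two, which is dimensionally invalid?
(B)

(A) E = ½mv²: LHS [L^2 M T^-2], RHS [L^2 M T^-2] ✓
(B) E = mv: LHS [L^2 M T^-2], RHS [L M T^-1] ✗

Expression (B) E = mv is dimensionally incorrect.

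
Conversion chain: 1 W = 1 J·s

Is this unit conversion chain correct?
The chain is incorrect (it contains an error).

Incorrect: Watt is J/s, not J·s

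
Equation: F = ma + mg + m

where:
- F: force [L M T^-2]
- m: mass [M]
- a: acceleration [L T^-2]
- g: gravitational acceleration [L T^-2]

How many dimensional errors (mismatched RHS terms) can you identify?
1

LHS F: [L M T^-2]
- ma: [L M T^-2] ✓
- mg: [L M T^-2] ✓
- m: [M] ✗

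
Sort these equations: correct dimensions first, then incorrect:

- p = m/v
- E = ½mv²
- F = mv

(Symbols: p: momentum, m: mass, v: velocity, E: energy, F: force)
Dimensionally correct: E = ½mv²
Dimensionally incorrect: p = m/v, F = mv
Ordered (correct first, then incorrect): E = ½mv², p = m/v, F = mv

- p = m/v: LHS [L M T^-1], RHS [L^-1 M T] → incorrect ✗
- E = ½mv²: LHS [L^2 M T^-2], RHS [L^2 M T^-2] → correct ✓
- F = mv: LHS [L M T^-2], RHS [L M T^-1] → incorrect ✗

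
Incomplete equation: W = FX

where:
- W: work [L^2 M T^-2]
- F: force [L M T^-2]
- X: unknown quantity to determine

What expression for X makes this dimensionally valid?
X = d (distance), dimensions [L]

W has dimensions [L^2 M T^-2]; the rest of the RHS (F) has dimensions [L M T^-2].
So X must have dimensions [L] — X = d (distance).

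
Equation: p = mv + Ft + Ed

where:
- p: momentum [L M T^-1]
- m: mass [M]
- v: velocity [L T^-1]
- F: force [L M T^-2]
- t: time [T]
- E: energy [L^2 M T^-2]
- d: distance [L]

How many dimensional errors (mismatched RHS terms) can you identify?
1

LHS p: [L M T^-1]
- mv: [L M T^-1] ✓
- Ft: [L M T^-1] ✓
- Ed: [L^3 M T^-2] ✗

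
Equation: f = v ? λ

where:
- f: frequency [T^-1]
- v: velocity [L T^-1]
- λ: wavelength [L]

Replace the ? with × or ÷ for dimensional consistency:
division (÷): f = v ÷ λ

f [T^-1]; v [L T^-1]; λ [L].
v × λ → [L^2 T^-1] ✗
v ÷ λ → [T^-1] ✓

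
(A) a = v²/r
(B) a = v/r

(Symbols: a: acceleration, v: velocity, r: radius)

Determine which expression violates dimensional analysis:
(B)

(A) a = v²/r: LHS [L T^-2], RHS [L T^-2] ✓
(B) a = v/r: LHS [L T^-2], RHS [T^-1] ✗

Expression (B) a = v/r is dimensionally incorrect.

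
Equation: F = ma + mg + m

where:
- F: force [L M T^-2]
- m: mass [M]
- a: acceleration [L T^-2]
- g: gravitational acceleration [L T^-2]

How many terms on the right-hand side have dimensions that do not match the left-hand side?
1

LHS F: [L M T^-2]
- ma: [L M T^-2] ✓
- mg: [L M T^-2] ✓
- m: [M] ✗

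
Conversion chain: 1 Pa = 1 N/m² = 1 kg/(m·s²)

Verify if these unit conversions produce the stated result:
The chain is correct (no errors).

Correct: Pascal is Newton per square meter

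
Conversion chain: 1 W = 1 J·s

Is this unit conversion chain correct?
The chain is incorrect (it contains an error).

Incorrect: Watt is J/s, not J·s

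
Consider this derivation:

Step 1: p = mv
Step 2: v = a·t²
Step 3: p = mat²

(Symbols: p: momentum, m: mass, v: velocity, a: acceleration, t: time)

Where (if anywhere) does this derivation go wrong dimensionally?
Step 2

Step 1: p = mv → LHS [L M T^-1], RHS [L M T^-1] ✓
Step 2: v = a·t² → LHS [L T^-1], RHS [L] ✗

The first dimensional inconsistency appears in step 2: v = a·t²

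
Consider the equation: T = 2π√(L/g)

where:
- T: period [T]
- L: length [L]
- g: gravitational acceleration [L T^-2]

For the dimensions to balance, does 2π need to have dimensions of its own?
No

T has dimensions [T] and √(L/g) already has dimensions [T], so the equation balances without 2π contributing any dimensions. 2π is a pure (dimensionless) number; changing or removing it would not affect dimensional consistency.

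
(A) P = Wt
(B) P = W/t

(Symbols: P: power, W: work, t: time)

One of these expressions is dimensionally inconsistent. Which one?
(A)

(A) P = Wt: LHS [L^2 M T^-3], RHS [L^2 M T^-1] ✗
(B) P = W/t: LHS [L^2 M T^-3], RHS [L^2 M T^-3] ✓

Expression (A) P = Wt is dimensionally incorrect.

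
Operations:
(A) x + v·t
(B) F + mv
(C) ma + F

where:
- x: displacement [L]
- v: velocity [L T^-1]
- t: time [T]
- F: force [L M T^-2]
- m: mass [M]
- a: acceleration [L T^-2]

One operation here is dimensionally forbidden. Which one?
(B) F + mv

(A) x + v·t: x [L] and v·t [L] — same dimensions ✓
(B) F + mv: F [L M T^-2] and mv [L M T^-1] — different dimensions cannot be added/subtracted ✗
(C) ma + F: ma [L M T^-2] and F [L M T^-2] — same dimensions ✓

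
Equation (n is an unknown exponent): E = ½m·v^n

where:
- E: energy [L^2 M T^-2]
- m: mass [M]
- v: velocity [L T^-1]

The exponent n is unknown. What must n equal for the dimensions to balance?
n = 2

E has dimensions [L^2 M T^-2]; v has dimensions [L T^-1].
The rest of the RHS has dimensions [M], so v^n must supply [L^2 T^-2].
With n = 2: ½m·v^2 has dimensions [L^2 M T^-2], matching the LHS ✓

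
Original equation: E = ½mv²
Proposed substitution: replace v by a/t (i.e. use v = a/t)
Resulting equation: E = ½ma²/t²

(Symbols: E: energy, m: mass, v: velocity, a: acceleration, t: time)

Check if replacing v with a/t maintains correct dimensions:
No

[v] = [L T^-1] and [a/t] = [L T^-3]. These differ, so the substitution replaces a quantity by one of different dimensions and the result E = ½ma²/t² has LHS [L^2 M T^-2] vs RHS [L^2 M T^-6] — inconsistent.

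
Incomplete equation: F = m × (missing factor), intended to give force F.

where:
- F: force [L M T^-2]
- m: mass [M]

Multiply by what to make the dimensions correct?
a (acceleration), dimensions [L T^-2]

F has dimensions [L M T^-2] and m has dimensions [M].
The missing factor must have dimensions [L M T^-2] / [M] = [L T^-2], i.e. acceleration (a).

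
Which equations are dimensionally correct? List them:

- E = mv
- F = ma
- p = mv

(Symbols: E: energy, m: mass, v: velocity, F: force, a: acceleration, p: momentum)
Dimensionally correct: F = ma, p = mv
Dimensionally incorrect: E = mv
Ordered (correct first, then incorrect): F = ma, p = mv, E = mv

- E = mv: LHS [L^2 M T^-2], RHS [L M T^-1] → incorrect ✗
- F = ma: LHS [L M T^-2], RHS [L M T^-2] → correct ✓
- p = mv: LHS [L M T^-1], RHS [L M T^-1] → correct ✓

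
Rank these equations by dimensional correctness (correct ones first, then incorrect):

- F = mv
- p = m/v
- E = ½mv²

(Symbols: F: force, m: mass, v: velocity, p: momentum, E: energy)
Dimensionally correct: E = ½mv²
Dimensionally incorrect: F = mv, p = m/v
Ordered (correct first, then incorrect): E = ½mv², F = mv, p = m/v

- F = mv: LHS [L M T^-2], RHS [L M T^-1] → incorrect ✗
- p = m/v: LHS [L M T^-1], RHS [L^-1 M T] → incorrect ✗
- E = ½mv²: LHS [L^2 M T^-2], RHS [L^2 M T^-2] → correct ✓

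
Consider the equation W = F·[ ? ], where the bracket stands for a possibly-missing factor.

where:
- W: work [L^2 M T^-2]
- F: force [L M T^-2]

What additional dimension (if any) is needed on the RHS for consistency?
[L] — length (e.g. a distance d)

W has dimensions [L^2 M T^-2]; F has dimensions [L M T^-2].
The bracketed factor must supply [L^2 M T^-2] / [L M T^-2] = [L].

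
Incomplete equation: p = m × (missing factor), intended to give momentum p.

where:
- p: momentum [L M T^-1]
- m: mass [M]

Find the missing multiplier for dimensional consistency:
v (velocity), dimensions [L T^-1]

p has dimensions [L M T^-1] and m has dimensions [M].
The missing factor must have dimensions [L M T^-1] / [M] = [L T^-1], i.e. velocity (v).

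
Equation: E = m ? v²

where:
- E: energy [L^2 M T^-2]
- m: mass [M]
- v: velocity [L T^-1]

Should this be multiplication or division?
multiplication (×): E = m × v²

E [L^2 M T^-2]; m [M]; v² [L^2 T^-2].
m × v² → [L^2 M T^-2] ✓
m ÷ v² → [L^-2 M T^2] ✗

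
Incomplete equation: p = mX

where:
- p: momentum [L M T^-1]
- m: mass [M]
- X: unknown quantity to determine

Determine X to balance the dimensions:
X = v (velocity), dimensions [L T^-1]

p has dimensions [L M T^-1]; the rest of the RHS (m) has dimensions [M].
So X must have dimensions [L T^-1] — X = v (velocity).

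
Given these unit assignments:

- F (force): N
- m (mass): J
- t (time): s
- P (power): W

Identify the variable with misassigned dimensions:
m

The variable m (mass) should have units kg, not J.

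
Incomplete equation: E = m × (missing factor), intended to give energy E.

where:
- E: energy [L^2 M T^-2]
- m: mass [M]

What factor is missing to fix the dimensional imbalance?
v² (velocity squared), dimensions [L^2 T^-2]

E has dimensions [L^2 M T^-2] and m has dimensions [M].
The missing factor must have dimensions [L^2 M T^-2] / [M] = [L^2 T^-2], i.e. velocity squared (v²).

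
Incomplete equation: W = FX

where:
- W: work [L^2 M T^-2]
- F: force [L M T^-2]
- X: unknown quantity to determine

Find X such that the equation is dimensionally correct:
X = d (distance), dimensions [L]

W has dimensions [L^2 M T^-2]; the rest of the RHS (F) has dimensions [L M T^-2].
So X must have dimensions [L] — X = d (distance).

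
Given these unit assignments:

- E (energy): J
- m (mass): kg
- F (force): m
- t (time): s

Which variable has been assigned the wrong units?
F

The variable F (force) should have units N, not m.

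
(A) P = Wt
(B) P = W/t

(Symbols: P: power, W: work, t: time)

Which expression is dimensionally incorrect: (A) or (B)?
(A)

(A) P = Wt: LHS [L^2 M T^-3], RHS [L^2 M T^-1] ✗
(B) P = W/t: LHS [L^2 M T^-3], RHS [L^2 M T^-3] ✓

Expression (A) P = Wt is dimensionally incorrect.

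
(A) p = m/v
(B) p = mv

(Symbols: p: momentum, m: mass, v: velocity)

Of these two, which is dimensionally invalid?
(A)

(A) p = m/v: LHS [L M T^-1], RHS [L^-1 M T] ✗
(B) p = mv: LHS [L M T^-1], RHS [L M T^-1] ✓

Expression (A) p = m/v is dimensionally incorrect.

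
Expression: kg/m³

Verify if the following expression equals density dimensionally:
Yes

The expression kg/m³ has dimensions [L^-3 M], which is exactly density [L^-3 M].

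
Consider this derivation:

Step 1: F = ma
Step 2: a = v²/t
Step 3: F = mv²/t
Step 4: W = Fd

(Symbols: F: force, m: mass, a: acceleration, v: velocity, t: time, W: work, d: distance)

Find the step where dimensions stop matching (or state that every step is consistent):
Step 2

Step 1: F = ma → LHS [L M T^-2], RHS [L M T^-2] ✓
Step 2: a = v²/t → LHS [L T^-2], RHS [L^2 T^-3] ✗

The first dimensional inconsistency appears in step 2: a = v²/t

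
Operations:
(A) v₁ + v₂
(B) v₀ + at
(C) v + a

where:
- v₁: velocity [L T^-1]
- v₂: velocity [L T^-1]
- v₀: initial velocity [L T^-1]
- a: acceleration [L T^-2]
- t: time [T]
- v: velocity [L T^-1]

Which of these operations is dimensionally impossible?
(C) v + a

(A) v₁ + v₂: v₁ [L T^-1] and v₂ [L T^-1] — same dimensions ✓
(B) v₀ + at: v₀ [L T^-1] and at [L T^-1] — same dimensions ✓
(C) v + a: v [L T^-1] and a [L T^-2] — different dimensions cannot be added/subtracted ✗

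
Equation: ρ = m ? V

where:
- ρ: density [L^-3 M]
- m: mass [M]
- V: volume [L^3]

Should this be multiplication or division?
division (÷): ρ = m ÷ V

ρ [L^-3 M]; m [M]; V [L^3].
m × V → [L^3 M] ✗
m ÷ V → [L^-3 M] ✓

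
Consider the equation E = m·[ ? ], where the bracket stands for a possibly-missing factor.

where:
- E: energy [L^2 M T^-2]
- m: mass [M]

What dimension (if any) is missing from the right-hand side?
[L^2 T^-2] — velocity squared (e.g. v²)

E has dimensions [L^2 M T^-2]; m has dimensions [M].
The bracketed factor must supply [L^2 M T^-2] / [M] = [L^2 T^-2].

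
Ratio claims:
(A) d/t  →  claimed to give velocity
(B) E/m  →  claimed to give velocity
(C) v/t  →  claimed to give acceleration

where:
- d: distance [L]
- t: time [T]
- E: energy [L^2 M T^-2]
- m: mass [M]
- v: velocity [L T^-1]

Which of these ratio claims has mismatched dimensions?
(B) E/m does not give velocity

(A) d/t: [L T^-1] = velocity [L T^-1] ✓
(B) E/m: [L^2 T^-2] ≠ velocity [L T^-1] ✗
(C) v/t: [L T^-2] = acceleration [L T^-2] ✓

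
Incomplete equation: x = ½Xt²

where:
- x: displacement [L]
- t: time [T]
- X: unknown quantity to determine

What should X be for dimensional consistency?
X = a (acceleration), dimensions [L T^-2]

x has dimensions [L]; the rest of the RHS (½ t²) has dimensions [T^2].
So X must have dimensions [L T^-2] — X = a (acceleration).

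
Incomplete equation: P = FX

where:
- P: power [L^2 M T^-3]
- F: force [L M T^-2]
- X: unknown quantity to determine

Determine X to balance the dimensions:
X = v (velocity), dimensions [L T^-1]

P has dimensions [L^2 M T^-3]; the rest of the RHS (F) has dimensions [L M T^-2].
So X must have dimensions [L T^-1] — X = v (velocity).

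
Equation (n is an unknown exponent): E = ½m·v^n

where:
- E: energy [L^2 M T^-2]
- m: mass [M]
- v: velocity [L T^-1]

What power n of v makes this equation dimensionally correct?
n = 2

E has dimensions [L^2 M T^-2]; v has dimensions [L T^-1].
The rest of the RHS has dimensions [M], so v^n must supply [L^2 T^-2].
With n = 2: ½m·v^2 has dimensions [L^2 M T^-2], matching the LHS ✓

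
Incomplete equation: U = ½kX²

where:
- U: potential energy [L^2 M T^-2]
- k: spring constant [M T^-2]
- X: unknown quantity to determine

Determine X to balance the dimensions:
X = x (displacement), dimensions [L]

U has dimensions [L^2 M T^-2]; the rest of the RHS (½k) has dimensions [M T^-2].
So X² must have dimensions [L^2], i.e. X has dimensions [L] — X = x (displacement).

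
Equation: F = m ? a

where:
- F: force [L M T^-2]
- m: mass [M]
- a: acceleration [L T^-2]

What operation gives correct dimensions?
multiplication (×): F = m × a

F [L M T^-2]; m [M]; a [L T^-2].
m × a → [L M T^-2] ✓
m ÷ a → [L^-1 M T^2] ✗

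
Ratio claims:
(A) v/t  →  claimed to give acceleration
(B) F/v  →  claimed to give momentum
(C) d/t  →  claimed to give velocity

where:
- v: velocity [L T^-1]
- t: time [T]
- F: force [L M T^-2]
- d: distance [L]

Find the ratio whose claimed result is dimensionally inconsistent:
(B) F/v does not give momentum

(A) v/t: [L T^-2] = acceleration [L T^-2] ✓
(B) F/v: [M T^-1] ≠ momentum [L M T^-1] ✗
(C) d/t: [L T^-1] = velocity [L T^-1] ✓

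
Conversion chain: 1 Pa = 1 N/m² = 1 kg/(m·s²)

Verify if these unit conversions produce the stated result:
The chain is correct (no errors).

Correct: Pascal is Newton per square meter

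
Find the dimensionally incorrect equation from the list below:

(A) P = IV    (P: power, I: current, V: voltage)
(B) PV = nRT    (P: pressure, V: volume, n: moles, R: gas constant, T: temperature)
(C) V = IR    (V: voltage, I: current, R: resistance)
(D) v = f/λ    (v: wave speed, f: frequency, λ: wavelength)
(D) v = f/λ

The equation (D) v = f/λ is dimensionally incorrect.

LHS (v): [L T^-1]
RHS (f/λ): [L^-1 T^-1] ✗

The dimensions do not match. The other three equations balance.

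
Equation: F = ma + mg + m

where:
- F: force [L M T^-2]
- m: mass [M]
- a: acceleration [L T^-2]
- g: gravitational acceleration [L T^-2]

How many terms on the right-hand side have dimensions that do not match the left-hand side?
1

LHS F: [L M T^-2]
- ma: [L M T^-2] ✓
- mg: [L M T^-2] ✓
- m: [M] ✗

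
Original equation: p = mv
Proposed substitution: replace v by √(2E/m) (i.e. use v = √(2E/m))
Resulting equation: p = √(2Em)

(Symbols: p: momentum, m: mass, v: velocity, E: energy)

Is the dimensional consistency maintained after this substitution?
Yes

[v] = [L T^-1] and [√(2E/m)] = [L T^-1]. These match, so the substitution replaces a quantity by one of the same dimensions and the result p = √(2Em) has LHS [L M T^-1] vs RHS [L M T^-1] — still consistent.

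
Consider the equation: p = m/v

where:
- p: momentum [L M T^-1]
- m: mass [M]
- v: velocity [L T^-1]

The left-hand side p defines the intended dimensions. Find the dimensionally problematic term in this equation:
The right-hand side term m/v

p has dimensions [L M T^-1], but m/v has dimensions [L^-1 M T], so the term m/v is dimensionally wrong for p.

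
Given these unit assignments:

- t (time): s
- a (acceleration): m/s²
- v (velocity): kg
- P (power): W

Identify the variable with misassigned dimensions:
v

The variable v (velocity) should have units m/s, not kg.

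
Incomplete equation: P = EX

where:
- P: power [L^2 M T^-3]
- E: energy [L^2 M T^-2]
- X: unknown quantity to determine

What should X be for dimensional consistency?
X = f (inverse time / frequency (1/t)), dimensions [T^-1]

P has dimensions [L^2 M T^-3]; the rest of the RHS (E) has dimensions [L^2 M T^-2].
So X must have dimensions [T^-1] — X = f (inverse time / frequency (1/t)).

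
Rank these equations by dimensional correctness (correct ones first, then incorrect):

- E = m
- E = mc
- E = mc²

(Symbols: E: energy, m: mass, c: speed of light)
Dimensionally correct: E = mc²
Dimensionally incorrect: E = m, E = mc
Ordered (correct first, then incorrect): E = mc², E = m, E = mc

- E = m: LHS [L^2 M T^-2], RHS [M] → incorrect ✗
- E = mc: LHS [L^2 M T^-2], RHS [L M T^-1] → incorrect ✗
- E = mc²: LHS [L^2 M T^-2], RHS [L^2 M T^-2] → correct ✓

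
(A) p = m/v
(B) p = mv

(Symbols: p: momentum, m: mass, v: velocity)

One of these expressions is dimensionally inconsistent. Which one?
(A)

(A) p = m/v: LHS [L M T^-1], RHS [L^-1 M T] ✗
(B) p = mv: LHS [L M T^-1], RHS [L M T^-1] ✓

Expression (A) p = m/v is dimensionally incorrect.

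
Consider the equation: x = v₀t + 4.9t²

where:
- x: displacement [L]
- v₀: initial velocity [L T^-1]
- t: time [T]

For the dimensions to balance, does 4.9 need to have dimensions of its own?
Yes

x has dimensions [L], while t² alone has dimensions [T^2]. For the equation to balance, the factor 4.9 must carry dimensions [L T^-2] — it is a dimensional constant (a numerical value of a physical quantity with its units suppressed), not a pure number.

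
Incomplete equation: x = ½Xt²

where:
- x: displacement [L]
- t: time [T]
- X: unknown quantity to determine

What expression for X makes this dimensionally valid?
X = a (acceleration), dimensions [L T^-2]

x has dimensions [L]; the rest of the RHS (½ t²) has dimensions [T^2].
So X must have dimensions [L T^-2] — X = a (acceleration).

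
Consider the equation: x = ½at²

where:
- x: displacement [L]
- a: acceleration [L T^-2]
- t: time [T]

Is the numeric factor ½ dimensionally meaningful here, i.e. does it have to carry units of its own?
No

x has dimensions [L] and at² already has dimensions [L], so the equation balances without ½ contributing any dimensions. ½ is a pure (dimensionless) number; changing or removing it would not affect dimensional consistency.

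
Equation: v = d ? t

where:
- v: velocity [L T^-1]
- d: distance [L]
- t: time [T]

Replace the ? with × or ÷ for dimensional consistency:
division (÷): v = d ÷ t

v [L T^-1]; d [L]; t [T].
d × t → [L T] ✗
d ÷ t → [L T^-1] ✓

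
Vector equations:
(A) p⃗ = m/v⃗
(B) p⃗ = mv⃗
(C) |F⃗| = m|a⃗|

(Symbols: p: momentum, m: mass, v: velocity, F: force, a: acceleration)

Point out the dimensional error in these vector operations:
(A) p⃗ = m/v⃗

(A) p⃗ = m/v⃗: LHS [L M T^-1], RHS [L^-1 M T] ✗ — momentum is mass times velocity; should be mv⃗ (and division by a vector is undefined)
(B) p⃗ = mv⃗: LHS [L M T^-1], RHS [L M T^-1] ✓ — mass (scalar) times velocity (vector)
(C) |F⃗| = m|a⃗|: LHS [L M T^-2], RHS [L M T^-2] ✓ — magnitudes of vectors are scalars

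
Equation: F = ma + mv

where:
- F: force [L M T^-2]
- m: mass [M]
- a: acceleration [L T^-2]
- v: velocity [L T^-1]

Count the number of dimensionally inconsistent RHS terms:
1

LHS F: [L M T^-2]
- ma: [L M T^-2] ✓
- mv: [L M T^-1] ✗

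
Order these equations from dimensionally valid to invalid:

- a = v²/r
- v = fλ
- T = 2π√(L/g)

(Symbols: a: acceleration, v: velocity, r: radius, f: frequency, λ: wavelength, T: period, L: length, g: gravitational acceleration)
Dimensionally correct: a = v²/r, v = fλ, T = 2π√(L/g)
Dimensionally incorrect: none
Ordered (correct first, then incorrect): a = v²/r, v = fλ, T = 2π√(L/g)

- a = v²/r: LHS [L T^-2], RHS [L T^-2] → correct ✓
- v = fλ: LHS [L T^-1], RHS [L T^-1] → correct ✓
- T = 2π√(L/g): LHS [T], RHS [T] → correct ✓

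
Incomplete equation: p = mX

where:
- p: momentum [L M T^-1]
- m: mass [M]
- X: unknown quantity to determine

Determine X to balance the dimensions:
X = v (velocity), dimensions [L T^-1]

p has dimensions [L M T^-1]; the rest of the RHS (m) has dimensions [M].
So X must have dimensions [L T^-1] — X = v (velocity).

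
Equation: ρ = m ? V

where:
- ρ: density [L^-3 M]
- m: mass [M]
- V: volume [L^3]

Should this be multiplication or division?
division (÷): ρ = m ÷ V

ρ [L^-3 M]; m [M]; V [L^3].
m × V → [L^3 M] ✗
m ÷ V → [L^-3 M] ✓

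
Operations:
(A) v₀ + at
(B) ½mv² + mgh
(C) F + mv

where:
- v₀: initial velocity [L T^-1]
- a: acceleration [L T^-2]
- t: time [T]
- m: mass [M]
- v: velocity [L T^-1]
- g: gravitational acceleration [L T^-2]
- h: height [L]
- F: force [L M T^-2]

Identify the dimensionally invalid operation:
(C) F + mv

(A) v₀ + at: v₀ [L T^-1] and at [L T^-1] — same dimensions ✓
(B) ½mv² + mgh: ½mv² [L^2 M T^-2] and mgh [L^2 M T^-2] — same dimensions ✓
(C) F + mv: F [L M T^-2] and mv [L M T^-1] — different dimensions cannot be added/subtracted ✗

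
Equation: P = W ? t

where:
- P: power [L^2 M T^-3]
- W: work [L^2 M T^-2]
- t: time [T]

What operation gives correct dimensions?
division (÷): P = W ÷ t

P [L^2 M T^-3]; W [L^2 M T^-2]; t [T].
W × t → [L^2 M T^-1] ✗
W ÷ t → [L^2 M T^-3] ✓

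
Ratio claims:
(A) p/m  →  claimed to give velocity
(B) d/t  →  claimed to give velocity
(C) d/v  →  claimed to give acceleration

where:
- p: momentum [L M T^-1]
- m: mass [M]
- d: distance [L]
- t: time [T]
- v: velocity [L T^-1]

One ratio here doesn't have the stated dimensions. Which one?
(C) d/v does not give acceleration

(A) p/m: [L T^-1] = velocity [L T^-1] ✓
(B) d/t: [L T^-1] = velocity [L T^-1] ✓
(C) d/v: [T] ≠ acceleration [L T^-2] ✗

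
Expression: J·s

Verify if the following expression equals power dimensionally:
No

The expression J·s has dimensions [L^2 M T^-1], but power has dimensions [L^2 M T^-3].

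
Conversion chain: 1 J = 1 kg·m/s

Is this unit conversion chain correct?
The chain is incorrect (it contains an error).

Incorrect: Joule is kg·m²/s², not kg·m/s (that is momentum)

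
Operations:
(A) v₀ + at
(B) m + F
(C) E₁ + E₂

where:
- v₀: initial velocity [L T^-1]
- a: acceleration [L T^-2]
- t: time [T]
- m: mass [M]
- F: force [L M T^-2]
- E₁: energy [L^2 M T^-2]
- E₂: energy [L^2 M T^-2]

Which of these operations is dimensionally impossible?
(B) m + F

(A) v₀ + at: v₀ [L T^-1] and at [L T^-1] — same dimensions ✓
(B) m + F: m [M] and F [L M T^-2] — different dimensions cannot be added/subtracted ✗
(C) E₁ + E₂: E₁ [L^2 M T^-2] and E₂ [L^2 M T^-2] — same dimensions ✓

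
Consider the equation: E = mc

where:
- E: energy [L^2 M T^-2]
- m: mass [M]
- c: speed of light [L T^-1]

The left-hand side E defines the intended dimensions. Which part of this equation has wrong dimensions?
The right-hand side term mc

E has dimensions [L^2 M T^-2], but mc has dimensions [L M T^-1], so the term mc is dimensionally wrong for E.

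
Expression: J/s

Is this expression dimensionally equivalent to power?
Yes

The expression J/s has dimensions [L^2 M T^-3], which is exactly power [L^2 M T^-3].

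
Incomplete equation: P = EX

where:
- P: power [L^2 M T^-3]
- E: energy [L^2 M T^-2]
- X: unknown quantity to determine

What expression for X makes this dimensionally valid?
X = f (inverse time / frequency (1/t)), dimensions [T^-1]

P has dimensions [L^2 M T^-3]; the rest of the RHS (E) has dimensions [L^2 M T^-2].
So X must have dimensions [T^-1] — X = f (inverse time / frequency (1/t)).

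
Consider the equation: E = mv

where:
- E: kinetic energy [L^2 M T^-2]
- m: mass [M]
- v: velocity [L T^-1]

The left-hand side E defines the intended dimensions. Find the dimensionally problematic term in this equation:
The right-hand side term mv

E has dimensions [L^2 M T^-2], but mv has dimensions [L M T^-1], so the term mv is dimensionally wrong for E.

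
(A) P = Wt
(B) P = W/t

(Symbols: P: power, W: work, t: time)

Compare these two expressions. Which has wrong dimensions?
(A)

(A) P = Wt: LHS [L^2 M T^-3], RHS [L^2 M T^-1] ✗
(B) P = W/t: LHS [L^2 M T^-3], RHS [L^2 M T^-3] ✓

Expression (A) P = Wt is dimensionally incorrect.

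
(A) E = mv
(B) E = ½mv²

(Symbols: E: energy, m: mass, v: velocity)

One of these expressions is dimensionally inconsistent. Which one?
(A)

(A) E = mv: LHS [L^2 M T^-2], RHS [L M T^-1] ✗
(B) E = ½mv²: LHS [L^2 M T^-2], RHS [L^2 M T^-2] ✓

Expression (A) E = mv is dimensionally incorrect.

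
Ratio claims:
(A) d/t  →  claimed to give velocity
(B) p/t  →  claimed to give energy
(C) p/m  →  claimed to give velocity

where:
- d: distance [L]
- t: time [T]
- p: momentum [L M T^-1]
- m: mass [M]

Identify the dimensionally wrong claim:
(B) p/t does not give energy

(A) d/t: [L T^-1] = velocity [L T^-1] ✓
(B) p/t: [L M T^-2] ≠ energy [L^2 M T^-2] ✗
(C) p/m: [L T^-1] = velocity [L T^-1] ✓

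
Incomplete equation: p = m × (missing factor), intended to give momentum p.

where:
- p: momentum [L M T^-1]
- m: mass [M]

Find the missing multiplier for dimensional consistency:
v (velocity), dimensions [L T^-1]

p has dimensions [L M T^-1] and m has dimensions [M].
The missing factor must have dimensions [L M T^-1] / [M] = [L T^-1], i.e. velocity (v).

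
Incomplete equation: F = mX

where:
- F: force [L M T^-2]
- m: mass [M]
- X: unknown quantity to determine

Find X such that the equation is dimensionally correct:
X = a (acceleration), dimensions [L T^-2]

F has dimensions [L M T^-2]; the rest of the RHS (m) has dimensions [M].
So X must have dimensions [L T^-2] — X = a (acceleration).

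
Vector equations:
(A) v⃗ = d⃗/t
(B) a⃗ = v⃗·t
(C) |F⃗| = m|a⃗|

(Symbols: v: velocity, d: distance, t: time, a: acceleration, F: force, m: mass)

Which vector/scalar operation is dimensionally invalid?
(B) a⃗ = v⃗·t

(A) v⃗ = d⃗/t: LHS [L T^-1], RHS [L T^-1] ✓ — displacement (vector) divided by time (scalar)
(B) a⃗ = v⃗·t: LHS [L T^-2], RHS [L] ✗ — acceleration is velocity per time; should be v⃗/t
(C) |F⃗| = m|a⃗|: LHS [L M T^-2], RHS [L M T^-2] ✓ — magnitudes of vectors are scalars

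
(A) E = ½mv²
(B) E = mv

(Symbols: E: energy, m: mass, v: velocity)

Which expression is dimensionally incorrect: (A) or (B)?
(B)

(A) E = ½mv²: LHS [L^2 M T^-2], RHS [L^2 M T^-2] ✓
(B) E = mv: LHS [L^2 M T^-2], RHS [L M T^-1] ✗

Expression (B) E = mv is dimensionally incorrect.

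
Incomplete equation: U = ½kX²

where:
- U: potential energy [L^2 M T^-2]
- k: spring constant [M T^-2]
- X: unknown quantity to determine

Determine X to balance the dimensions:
X = x (displacement), dimensions [L]

U has dimensions [L^2 M T^-2]; the rest of the RHS (½k) has dimensions [M T^-2].
So X² must have dimensions [L^2], i.e. X has dimensions [L] — X = x (displacement).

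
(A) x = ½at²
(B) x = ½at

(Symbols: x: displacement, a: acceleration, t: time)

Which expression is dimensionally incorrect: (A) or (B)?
(B)

(A) x = ½at²: LHS [L], RHS [L] ✓
(B) x = ½at: LHS [L], RHS [L T^-1] ✗

Expression (B) x = ½at is dimensionally incorrect.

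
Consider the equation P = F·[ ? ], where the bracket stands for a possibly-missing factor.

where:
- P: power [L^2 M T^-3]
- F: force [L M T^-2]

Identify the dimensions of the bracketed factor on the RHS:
[L T^-1] — velocity (e.g. v)

P has dimensions [L^2 M T^-3]; F has dimensions [L M T^-2].
The bracketed factor must supply [L^2 M T^-3] / [L M T^-2] = [L T^-1].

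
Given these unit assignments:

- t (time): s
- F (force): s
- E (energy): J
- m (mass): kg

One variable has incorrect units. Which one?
F

The variable F (force) should have units N, not s.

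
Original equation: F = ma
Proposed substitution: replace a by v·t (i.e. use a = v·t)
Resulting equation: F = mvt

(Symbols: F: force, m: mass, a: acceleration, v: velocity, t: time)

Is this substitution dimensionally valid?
No

[a] = [L T^-2] and [v·t] = [L]. These differ, so the substitution replaces a quantity by one of different dimensions and the result F = mvt has LHS [L M T^-2] vs RHS [L M] — inconsistent.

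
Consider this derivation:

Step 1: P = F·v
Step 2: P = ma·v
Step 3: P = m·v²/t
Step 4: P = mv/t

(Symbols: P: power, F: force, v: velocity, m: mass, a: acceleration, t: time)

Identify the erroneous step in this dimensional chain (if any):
Step 4

Step 1: P = F·v → LHS [L^2 M T^-3], RHS [L^2 M T^-3] ✓
Step 2: P = ma·v → LHS [L^2 M T^-3], RHS [L^2 M T^-3] ✓
Step 3: P = m·v²/t → LHS [L^2 M T^-3], RHS [L^2 M T^-3] ✓
Step 4: P = mv/t → LHS [L^2 M T^-3], RHS [L M T^-2] ✗

The first dimensional inconsistency appears in step 4: P = mv/t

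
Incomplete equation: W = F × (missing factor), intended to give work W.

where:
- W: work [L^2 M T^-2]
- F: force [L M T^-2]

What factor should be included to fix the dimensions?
d (distance), dimensions [L]

W has dimensions [L^2 M T^-2] and F has dimensions [L M T^-2].
The missing factor must have dimensions [L^2 M T^-2] / [L M T^-2] = [L], i.e. distance (d).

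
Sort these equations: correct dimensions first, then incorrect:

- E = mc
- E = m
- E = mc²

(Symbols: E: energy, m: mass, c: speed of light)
Dimensionally correct: E = mc²
Dimensionally incorrect: E = mc, E = m
Ordered (correct first, then incorrect): E = mc², E = mc, E = m

- E = mc: LHS [L^2 M T^-2], RHS [L M T^-1] → incorrect ✗
- E = m: LHS [L^2 M T^-2], RHS [M] → incorrect ✗
- E = mc²: LHS [L^2 M T^-2], RHS [L^2 M T^-2] → correct ✓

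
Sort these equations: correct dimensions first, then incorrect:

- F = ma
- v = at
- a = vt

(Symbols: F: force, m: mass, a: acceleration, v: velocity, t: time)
Dimensionally correct: F = ma, v = at
Dimensionally incorrect: a = vt
Ordered (correct first, then incorrect): F = ma, v = at, a = vt

- F = ma: LHS [L M T^-2], RHS [L M T^-2] → correct ✓
- v = at: LHS [L T^-1], RHS [L T^-1] → correct ✓
- a = vt: LHS [L T^-2], RHS [L] → incorrect ✗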